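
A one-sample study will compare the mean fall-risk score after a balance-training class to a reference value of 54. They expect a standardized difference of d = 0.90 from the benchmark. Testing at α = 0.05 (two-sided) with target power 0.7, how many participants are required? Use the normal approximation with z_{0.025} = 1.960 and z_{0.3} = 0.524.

n = 8

For a one-sample test: n = ((z_{α/2} + z_β) / d)².
z_{α/2} + z_β = 1.960 + 0.524 = 2.484.
n = (2.484 / 0.90)² = 2.760² = 7.62.
Round up.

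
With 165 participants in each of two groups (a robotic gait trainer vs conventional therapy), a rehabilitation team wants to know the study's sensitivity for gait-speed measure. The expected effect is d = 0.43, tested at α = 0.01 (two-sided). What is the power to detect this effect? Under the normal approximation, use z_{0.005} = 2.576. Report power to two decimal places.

power ≈ 0.91

For two equal groups, power = Φ(d·√(n/2) − z_{α/2}).
d·√(n/2) = 0.43 × √(165/2) = 0.43 × 9.083 = 3.906.
z_β = 3.906 − 2.576 = 1.330.
Power = Φ(1.330) = 0.908.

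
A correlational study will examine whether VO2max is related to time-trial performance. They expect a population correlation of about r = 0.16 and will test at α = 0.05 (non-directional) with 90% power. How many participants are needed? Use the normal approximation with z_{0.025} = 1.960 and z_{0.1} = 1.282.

n = 407

Fisher's z: C = ½·ln((1+r)/(1−r)) = ½·ln(1.3810) = 0.1614.
n = ((z_{α/2} + z_β)/C)² + 3.
(1.960 + 1.282) / 0.1614 = 3.242 / 0.1614 = 20.087.
n = 20.087² + 3 = 403.48 + 3 = 406.5.
Round up.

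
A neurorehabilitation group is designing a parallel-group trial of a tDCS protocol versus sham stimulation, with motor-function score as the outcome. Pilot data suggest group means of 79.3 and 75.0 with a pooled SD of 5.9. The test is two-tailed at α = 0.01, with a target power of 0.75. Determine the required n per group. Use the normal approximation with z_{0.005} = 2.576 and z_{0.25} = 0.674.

Cohen's d = |M₁ − M₂| / SD_pooled = |79.3 − 75.0| / 5.9 = 4.3 / 5.9 = 0.729.
For two independent groups with equal n: n = 2·((z_{α/2} + z_β) / d)².
z_{α/2} + z_β = 2.576 + 0.674 = 3.250.
n = 2 × (3.250 / 0.729)² = 2 × 4.458² = 2 × 19.88 = 39.8.
Round up to the next whole participant.

n = 40 per group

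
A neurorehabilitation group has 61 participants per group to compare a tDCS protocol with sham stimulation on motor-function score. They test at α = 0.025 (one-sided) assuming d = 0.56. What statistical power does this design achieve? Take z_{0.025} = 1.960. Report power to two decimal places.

For two equal groups, power = Φ(d·√(n/2) − z_{α}).
d·√(n/2) = 0.56 × √(61/2) = 0.56 × 5.523 = 3.093.
z_β = 3.093 − 1.960 = 1.133.
Power = Φ(1.133) = 0.871.

power ≈ 0.87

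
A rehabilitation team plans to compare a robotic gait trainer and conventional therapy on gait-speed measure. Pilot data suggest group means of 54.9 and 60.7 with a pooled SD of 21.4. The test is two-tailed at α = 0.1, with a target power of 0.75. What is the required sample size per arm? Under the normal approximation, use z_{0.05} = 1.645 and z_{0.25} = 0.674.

Cohen's d = |M₁ − M₂| / SD_pooled = |54.9 − 60.7| / 21.4 = 5.8 / 21.4 = 0.271.
For two independent groups with equal n: n = 2·((z_{α/2} + z_β) / d)².
z_{α/2} + z_β = 1.645 + 0.674 = 2.319.
n = 2 × (2.319 / 0.271)² = 2 × 8.557² = 2 × 73.23 = 146.5.
Round up to the next whole participant.

n = 147 per group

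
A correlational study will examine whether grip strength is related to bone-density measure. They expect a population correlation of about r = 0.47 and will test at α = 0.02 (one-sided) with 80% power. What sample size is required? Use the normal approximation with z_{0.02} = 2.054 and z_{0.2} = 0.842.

n = 36

Fisher's z: C = ½·ln((1+r)/(1−r)) = ½·ln(2.7736) = 0.5101.
n = ((z_{α} + z_β)/C)² + 3.
(2.054 + 0.842) / 0.5101 = 2.896 / 0.5101 = 5.677.
n = 5.677² + 3 = 32.23 + 3 = 35.2.
Round up.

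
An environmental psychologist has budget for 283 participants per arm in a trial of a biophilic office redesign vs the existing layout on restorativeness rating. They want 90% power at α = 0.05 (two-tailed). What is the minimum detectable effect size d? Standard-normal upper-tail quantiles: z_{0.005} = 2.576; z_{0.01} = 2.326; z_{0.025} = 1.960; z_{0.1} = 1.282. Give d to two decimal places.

d_min ≈ 0.27

For two independent groups of n = 283 each: d_min = (z_{α/2} + z_β)·√(2/n).
z-sum = 1.960 + 1.282 = 3.242.
d_min = 3.242 × √(2/283) = 3.242 × 0.0841 = 0.273.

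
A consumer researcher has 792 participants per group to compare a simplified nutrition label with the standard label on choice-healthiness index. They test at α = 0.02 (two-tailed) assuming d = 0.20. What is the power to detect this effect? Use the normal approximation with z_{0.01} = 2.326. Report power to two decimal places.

For two equal groups, power = Φ(d·√(n/2) − z_{α/2}).
d·√(n/2) = 0.20 × √(792/2) = 0.20 × 19.900 = 3.980.
z_β = 3.980 − 2.326 = 1.654.
Power = Φ(1.654) = 0.951.

power ≈ 0.95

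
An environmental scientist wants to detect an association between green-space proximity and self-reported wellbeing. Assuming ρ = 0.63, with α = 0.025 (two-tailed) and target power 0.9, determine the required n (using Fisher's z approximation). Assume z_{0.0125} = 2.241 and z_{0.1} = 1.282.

Fisher's z: C = ½·ln((1+r)/(1−r)) = ½·ln(4.4054) = 0.7414.
n = ((z_{α/2} + z_β)/C)² + 3.
(2.241 + 1.282) / 0.7414 = 3.523 / 0.7414 = 4.752.
n = 4.752² + 3 = 22.58 + 3 = 25.6.
Round up.

n = 26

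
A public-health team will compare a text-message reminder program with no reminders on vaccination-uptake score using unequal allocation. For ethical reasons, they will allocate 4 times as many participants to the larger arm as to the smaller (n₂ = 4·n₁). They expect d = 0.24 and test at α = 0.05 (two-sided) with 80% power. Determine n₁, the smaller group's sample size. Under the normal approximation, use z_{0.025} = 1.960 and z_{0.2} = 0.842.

With allocation ratio k = n₂/n₁ = 4, Var(x̄₁−x̄₂) = σ²(1/n₁ + 1/(k·n₁)) = σ²·(k+1)/(k·n₁).
So n₁ = (1 + 1/k)·((z_{α/2} + z_β)/d)² = 1.250 × (2.802/0.24)².
n₁ = 1.250 × 136.31 = 170.4.
Round up: n₁ = 171, giving n₂ = 4 × 171 = 684.

n₁ = 171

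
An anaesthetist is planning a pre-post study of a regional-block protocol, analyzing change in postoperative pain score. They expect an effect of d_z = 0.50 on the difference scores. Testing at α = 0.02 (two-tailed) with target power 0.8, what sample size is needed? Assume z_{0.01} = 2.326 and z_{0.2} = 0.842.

n = 41 pairs

For a paired (one-sample on differences) test: n = ((z_{α/2} + z_β) / d)².
z_{α/2} + z_β = 2.326 + 0.842 = 3.168.
n = (3.168 / 0.50)² = 6.336² = 40.14.
Round up.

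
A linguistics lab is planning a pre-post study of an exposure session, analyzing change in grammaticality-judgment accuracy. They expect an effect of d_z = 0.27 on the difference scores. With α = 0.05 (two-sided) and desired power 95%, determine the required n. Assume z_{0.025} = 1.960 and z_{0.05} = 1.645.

For a paired (one-sample on differences) test: n = ((z_{α/2} + z_β) / d)².
z_{α/2} + z_β = 1.960 + 1.645 = 3.605.
n = (3.605 / 0.27)² = 13.352² = 178.27.
Round up.

n = 179 pairs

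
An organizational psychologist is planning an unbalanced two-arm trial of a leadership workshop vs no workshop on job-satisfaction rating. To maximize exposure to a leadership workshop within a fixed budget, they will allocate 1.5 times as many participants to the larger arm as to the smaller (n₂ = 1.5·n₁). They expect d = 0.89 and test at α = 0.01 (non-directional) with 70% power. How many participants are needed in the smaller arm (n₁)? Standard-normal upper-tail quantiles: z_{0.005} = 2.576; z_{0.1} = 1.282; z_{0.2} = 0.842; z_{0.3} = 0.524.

With allocation ratio k = n₂/n₁ = 1.5, Var(x̄₁−x̄₂) = σ²(1/n₁ + 1/(k·n₁)) = σ²·(k+1)/(k·n₁).
So n₁ = (1 + 1/k)·((z_{α/2} + z_β)/d)² = 1.667 × (3.100/0.89)².
n₁ = 1.667 × 12.13 = 20.2.
Round up: n₁ = 21, giving n₂ = ⌈1.5 × 21⌉ = ⌈31.5⌉ = 32.

n₁ = 21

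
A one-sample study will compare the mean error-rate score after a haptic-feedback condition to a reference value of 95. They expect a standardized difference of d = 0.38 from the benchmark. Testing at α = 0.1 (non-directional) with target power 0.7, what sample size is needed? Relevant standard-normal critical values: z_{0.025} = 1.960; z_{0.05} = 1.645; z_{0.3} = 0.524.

For a one-sample test: n = ((z_{α/2} + z_β) / d)².
z_{α/2} + z_β = 1.645 + 0.524 = 2.169.
n = (2.169 / 0.38)² = 5.708² = 32.58.
Round up.

n = 33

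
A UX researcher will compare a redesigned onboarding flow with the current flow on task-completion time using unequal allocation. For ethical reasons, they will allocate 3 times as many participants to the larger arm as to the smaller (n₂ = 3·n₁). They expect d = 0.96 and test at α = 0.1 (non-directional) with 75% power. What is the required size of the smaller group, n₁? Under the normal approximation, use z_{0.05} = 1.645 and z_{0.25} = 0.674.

n₁ = 8

With allocation ratio k = n₂/n₁ = 3, Var(x̄₁−x̄₂) = σ²(1/n₁ + 1/(k·n₁)) = σ²·(k+1)/(k·n₁).
So n₁ = (1 + 1/k)·((z_{α/2} + z_β)/d)² = 1.333 × (2.319/0.96)².
n₁ = 1.333 × 5.84 = 7.8.
Round up: n₁ = 8, giving n₂ = 3 × 8 = 24.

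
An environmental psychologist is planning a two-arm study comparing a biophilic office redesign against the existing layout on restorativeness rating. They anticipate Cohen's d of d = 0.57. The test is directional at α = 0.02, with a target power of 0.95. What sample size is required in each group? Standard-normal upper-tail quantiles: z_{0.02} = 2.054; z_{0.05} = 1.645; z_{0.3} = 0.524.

n = 85 per group

For two independent groups with equal n: n = 2·((z_{α} + z_β) / d)².
z_{α} + z_β = 2.054 + 1.645 = 3.699.
n = 2 × (3.699 / 0.57)² = 2 × 6.489² = 2 × 42.11 = 84.2.
Round up to the next whole participant.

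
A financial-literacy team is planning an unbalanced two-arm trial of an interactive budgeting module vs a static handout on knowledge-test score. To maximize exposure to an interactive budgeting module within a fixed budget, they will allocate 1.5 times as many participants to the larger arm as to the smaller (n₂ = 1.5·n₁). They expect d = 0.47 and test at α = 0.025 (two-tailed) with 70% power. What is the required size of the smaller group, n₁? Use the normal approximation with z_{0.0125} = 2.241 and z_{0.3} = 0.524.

With allocation ratio k = n₂/n₁ = 1.5, Var(x̄₁−x̄₂) = σ²(1/n₁ + 1/(k·n₁)) = σ²·(k+1)/(k·n₁).
So n₁ = (1 + 1/k)·((z_{α/2} + z_β)/d)² = 1.667 × (2.765/0.47)².
n₁ = 1.667 × 34.61 = 57.7.
Round up: n₁ = 58, giving n₂ = 1.5 × 58 = 87.

n₁ = 58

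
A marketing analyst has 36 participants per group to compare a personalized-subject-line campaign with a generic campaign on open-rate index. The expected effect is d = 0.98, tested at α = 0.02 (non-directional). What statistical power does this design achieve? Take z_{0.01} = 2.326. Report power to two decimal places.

For two equal groups, power = Φ(d·√(n/2) − z_{α/2}).
d·√(n/2) = 0.98 × √(36/2) = 0.98 × 4.243 = 4.158.
z_β = 4.158 − 2.326 = 1.832.
Power = Φ(1.832) = 0.967.

power ≈ 0.97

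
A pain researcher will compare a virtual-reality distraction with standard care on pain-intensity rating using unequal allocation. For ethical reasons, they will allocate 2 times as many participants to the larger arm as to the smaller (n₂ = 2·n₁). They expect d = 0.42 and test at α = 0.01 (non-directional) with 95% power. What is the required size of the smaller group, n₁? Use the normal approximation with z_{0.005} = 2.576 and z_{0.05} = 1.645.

With allocation ratio k = n₂/n₁ = 2, Var(x̄₁−x̄₂) = σ²(1/n₁ + 1/(k·n₁)) = σ²·(k+1)/(k·n₁).
So n₁ = (1 + 1/k)·((z_{α/2} + z_β)/d)² = 1.500 × (4.221/0.42)².
n₁ = 1.500 × 101.00 = 151.5.
Round up: n₁ = 152, giving n₂ = 2 × 152 = 304.

n₁ = 152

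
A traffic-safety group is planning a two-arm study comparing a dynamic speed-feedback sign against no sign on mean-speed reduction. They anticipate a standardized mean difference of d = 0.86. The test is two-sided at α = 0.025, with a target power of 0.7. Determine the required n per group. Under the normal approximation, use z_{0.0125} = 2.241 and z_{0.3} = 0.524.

n = 21 per group

For two independent groups with equal n: n = 2·((z_{α/2} + z_β) / d)².
z_{α/2} + z_β = 2.241 + 0.524 = 2.765.
n = 2 × (2.765 / 0.86)² = 2 × 3.215² = 2 × 10.34 = 20.7.
Round up to the next whole participant.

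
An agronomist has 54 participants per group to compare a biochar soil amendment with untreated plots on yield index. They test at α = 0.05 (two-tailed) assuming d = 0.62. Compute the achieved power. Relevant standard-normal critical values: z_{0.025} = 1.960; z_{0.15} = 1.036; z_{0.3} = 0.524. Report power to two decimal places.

power ≈ 0.90

For two equal groups, power = Φ(d·√(n/2) − z_{α/2}).
d·√(n/2) = 0.62 × √(54/2) = 0.62 × 5.196 = 3.222.
z_β = 3.222 − 1.960 = 1.262.
Power = Φ(1.262) = 0.896.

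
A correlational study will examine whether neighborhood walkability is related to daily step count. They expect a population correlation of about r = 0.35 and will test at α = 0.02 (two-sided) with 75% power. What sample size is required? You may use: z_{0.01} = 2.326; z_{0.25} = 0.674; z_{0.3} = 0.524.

n = 71

Fisher's z: C = ½·ln((1+r)/(1−r)) = ½·ln(2.0769) = 0.3654.
n = ((z_{α/2} + z_β)/C)² + 3.
(2.326 + 0.674) / 0.3654 = 3.000 / 0.3654 = 8.210.
n = 8.210² + 3 = 67.41 + 3 = 70.4.
Round up.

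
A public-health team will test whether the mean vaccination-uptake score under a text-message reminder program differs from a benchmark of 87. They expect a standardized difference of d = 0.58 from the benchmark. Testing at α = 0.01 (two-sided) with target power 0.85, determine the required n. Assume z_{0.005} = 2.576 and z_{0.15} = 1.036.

For a one-sample test: n = ((z_{α/2} + z_β) / d)².
z_{α/2} + z_β = 2.576 + 1.036 = 3.612.
n = (3.612 / 0.58)² = 6.228² = 38.78.
Round up.

n = 39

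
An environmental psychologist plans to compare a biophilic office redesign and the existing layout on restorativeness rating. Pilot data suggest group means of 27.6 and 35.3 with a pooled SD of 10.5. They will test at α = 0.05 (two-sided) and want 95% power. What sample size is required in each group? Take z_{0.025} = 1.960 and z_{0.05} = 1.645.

n = 49 per group

Cohen's d = |M₁ − M₂| / SD_pooled = |27.6 − 35.3| / 10.5 = 7.7 / 10.5 = 0.733.
For two independent groups with equal n: n = 2·((z_{α/2} + z_β) / d)².
z_{α/2} + z_β = 1.960 + 1.645 = 3.605.
n = 2 × (3.605 / 0.733)² = 2 × 4.918² = 2 × 24.19 = 48.4.
Round up to the next whole participant.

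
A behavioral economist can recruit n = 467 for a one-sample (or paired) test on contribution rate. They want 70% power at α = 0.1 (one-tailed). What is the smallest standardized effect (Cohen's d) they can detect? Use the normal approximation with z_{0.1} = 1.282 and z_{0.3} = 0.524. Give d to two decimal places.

For a single sample (or paired design) of n = 467: d_min = (z_{α} + z_β)/√n.
z-sum = 1.282 + 0.524 = 1.806.
d_min = 1.806 / √467 = 1.806 / 21.610 = 0.084.

d_min ≈ 0.08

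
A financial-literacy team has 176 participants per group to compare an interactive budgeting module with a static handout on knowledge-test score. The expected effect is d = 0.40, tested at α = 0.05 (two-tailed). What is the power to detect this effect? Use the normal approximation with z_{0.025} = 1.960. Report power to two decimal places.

power ≈ 0.96

For two equal groups, power = Φ(d·√(n/2) − z_{α/2}).
d·√(n/2) = 0.40 × √(176/2) = 0.40 × 9.381 = 3.752.
z_β = 3.752 − 1.960 = 1.792.
Power = Φ(1.792) = 0.963.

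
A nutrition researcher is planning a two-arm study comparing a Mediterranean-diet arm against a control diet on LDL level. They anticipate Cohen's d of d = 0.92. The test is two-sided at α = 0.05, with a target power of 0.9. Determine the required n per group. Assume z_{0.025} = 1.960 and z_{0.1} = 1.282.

For two independent groups with equal n: n = 2·((z_{α/2} + z_β) / d)².
z_{α/2} + z_β = 1.960 + 1.282 = 3.242.
n = 2 × (3.242 / 0.92)² = 2 × 3.524² = 2 × 12.42 = 24.8.
Round up to the next whole participant.

n = 25 per group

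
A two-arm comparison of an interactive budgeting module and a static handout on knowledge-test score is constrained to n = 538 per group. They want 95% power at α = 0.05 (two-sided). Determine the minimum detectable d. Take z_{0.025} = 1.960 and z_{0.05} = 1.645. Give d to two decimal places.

d_min ≈ 0.22

For two independent groups of n = 538 each: d_min = (z_{α/2} + z_β)·√(2/n).
z-sum = 1.960 + 1.645 = 3.605.
d_min = 3.605 × √(2/538) = 3.605 × 0.0610 = 0.220.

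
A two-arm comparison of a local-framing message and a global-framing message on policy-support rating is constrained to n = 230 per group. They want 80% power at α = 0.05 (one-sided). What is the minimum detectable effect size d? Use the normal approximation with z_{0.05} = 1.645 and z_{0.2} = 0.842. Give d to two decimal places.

d_min ≈ 0.23

For two independent groups of n = 230 each: d_min = (z_{α} + z_β)·√(2/n).
z-sum = 1.645 + 0.842 = 2.487.
d_min = 2.487 × √(2/230) = 2.487 × 0.0933 = 0.232.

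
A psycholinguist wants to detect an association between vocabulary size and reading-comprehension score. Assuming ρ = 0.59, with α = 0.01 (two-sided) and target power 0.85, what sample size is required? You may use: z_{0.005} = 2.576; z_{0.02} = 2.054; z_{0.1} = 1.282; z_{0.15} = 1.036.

n = 32

Fisher's z: C = ½·ln((1+r)/(1−r)) = ½·ln(3.8780) = 0.6777.
n = ((z_{α/2} + z_β)/C)² + 3.
(2.576 + 1.036) / 0.6777 = 3.612 / 0.6777 = 5.330.
n = 5.330² + 3 = 28.41 + 3 = 31.4.
Round up.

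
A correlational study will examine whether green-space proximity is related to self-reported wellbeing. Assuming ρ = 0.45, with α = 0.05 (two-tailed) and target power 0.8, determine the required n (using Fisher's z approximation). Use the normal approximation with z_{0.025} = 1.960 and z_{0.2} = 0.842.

Fisher's z: C = ½·ln((1+r)/(1−r)) = ½·ln(2.6364) = 0.4847.
n = ((z_{α/2} + z_β)/C)² + 3.
(1.960 + 0.842) / 0.4847 = 2.802 / 0.4847 = 5.781.
n = 5.781² + 3 = 33.42 + 3 = 36.4.
Round up.

n = 37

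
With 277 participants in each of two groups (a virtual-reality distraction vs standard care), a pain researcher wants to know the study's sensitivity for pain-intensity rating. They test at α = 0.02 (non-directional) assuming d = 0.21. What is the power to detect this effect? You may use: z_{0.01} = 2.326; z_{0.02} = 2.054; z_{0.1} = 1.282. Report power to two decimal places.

For two equal groups, power = Φ(d·√(n/2) − z_{α/2}).
d·√(n/2) = 0.21 × √(277/2) = 0.21 × 11.769 = 2.471.
z_β = 2.471 − 2.326 = 0.145.
Power = Φ(0.145) = 0.558.

power ≈ 0.56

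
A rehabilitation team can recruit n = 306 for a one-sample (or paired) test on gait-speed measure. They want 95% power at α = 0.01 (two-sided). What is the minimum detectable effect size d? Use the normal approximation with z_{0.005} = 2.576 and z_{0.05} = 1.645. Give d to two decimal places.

For a single sample (or paired design) of n = 306: d_min = (z_{α/2} + z_β)/√n.
z-sum = 2.576 + 1.645 = 4.221.
d_min = 4.221 / √306 = 4.221 / 17.493 = 0.241.

d_min ≈ 0.24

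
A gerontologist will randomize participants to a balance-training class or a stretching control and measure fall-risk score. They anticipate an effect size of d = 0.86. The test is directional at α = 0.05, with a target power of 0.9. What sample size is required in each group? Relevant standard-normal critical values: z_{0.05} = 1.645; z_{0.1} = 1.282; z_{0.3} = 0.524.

For two independent groups with equal n: n = 2·((z_{α} + z_β) / d)².
z_{α} + z_β = 1.645 + 1.282 = 2.927.
n = 2 × (2.927 / 0.86)² = 2 × 3.403² = 2 × 11.58 = 23.2.
Round up to the next whole participant.

n = 24 per group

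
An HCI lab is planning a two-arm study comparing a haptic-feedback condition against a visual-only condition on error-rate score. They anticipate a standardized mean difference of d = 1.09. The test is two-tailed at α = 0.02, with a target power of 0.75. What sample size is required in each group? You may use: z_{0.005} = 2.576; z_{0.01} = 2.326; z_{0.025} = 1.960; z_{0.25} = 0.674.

n = 16 per group

For two independent groups with equal n: n = 2·((z_{α/2} + z_β) / d)².
z_{α/2} + z_β = 2.326 + 0.674 = 3.000.
n = 2 × (3.000 / 1.09)² = 2 × 2.752² = 2 × 7.58 = 15.2.
Round up to the next whole participant.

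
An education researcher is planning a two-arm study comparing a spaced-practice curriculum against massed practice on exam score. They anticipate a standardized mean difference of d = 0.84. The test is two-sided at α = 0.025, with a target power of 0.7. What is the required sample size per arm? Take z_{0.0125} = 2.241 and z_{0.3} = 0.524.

For two independent groups with equal n: n = 2·((z_{α/2} + z_β) / d)².
z_{α/2} + z_β = 2.241 + 0.524 = 2.765.
n = 2 × (2.765 / 0.84)² = 2 × 3.292² = 2 × 10.84 = 21.7.
Round up to the next whole participant.

n = 22 per group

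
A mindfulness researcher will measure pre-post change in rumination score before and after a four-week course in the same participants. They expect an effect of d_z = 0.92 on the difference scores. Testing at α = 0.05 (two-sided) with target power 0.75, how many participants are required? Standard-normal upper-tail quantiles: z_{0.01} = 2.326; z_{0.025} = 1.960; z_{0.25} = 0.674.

n = 9 pairs

For a paired (one-sample on differences) test: n = ((z_{α/2} + z_β) / d)².
z_{α/2} + z_β = 1.960 + 0.674 = 2.634.
n = (2.634 / 0.92)² = 2.863² = 8.20.
Round up.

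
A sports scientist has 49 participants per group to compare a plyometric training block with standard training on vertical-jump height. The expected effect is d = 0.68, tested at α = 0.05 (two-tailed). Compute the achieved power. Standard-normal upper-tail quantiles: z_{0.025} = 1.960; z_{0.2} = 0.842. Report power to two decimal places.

For two equal groups, power = Φ(d·√(n/2) − z_{α/2}).
d·√(n/2) = 0.68 × √(49/2) = 0.68 × 4.950 = 3.366.
z_β = 3.366 − 1.960 = 1.406.
Power = Φ(1.406) = 0.920.

power ≈ 0.92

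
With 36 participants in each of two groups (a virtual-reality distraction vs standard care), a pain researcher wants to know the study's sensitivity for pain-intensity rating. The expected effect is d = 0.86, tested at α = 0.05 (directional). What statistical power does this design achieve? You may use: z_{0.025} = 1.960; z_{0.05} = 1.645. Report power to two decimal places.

power ≈ 0.98

For two equal groups, power = Φ(d·√(n/2) − z_{α}).
d·√(n/2) = 0.86 × √(36/2) = 0.86 × 4.243 = 3.649.
z_β = 3.649 − 1.645 = 2.004.
Power = Φ(2.004) = 0.977.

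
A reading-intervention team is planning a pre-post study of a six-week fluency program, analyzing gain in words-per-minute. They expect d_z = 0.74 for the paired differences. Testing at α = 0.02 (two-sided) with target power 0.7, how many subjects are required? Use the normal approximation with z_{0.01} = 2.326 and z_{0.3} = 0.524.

n = 15 pairs

For a paired (one-sample on differences) test: n = ((z_{α/2} + z_β) / d)².
z_{α/2} + z_β = 2.326 + 0.524 = 2.850.
n = (2.850 / 0.74)² = 3.851² = 14.83.
Round up.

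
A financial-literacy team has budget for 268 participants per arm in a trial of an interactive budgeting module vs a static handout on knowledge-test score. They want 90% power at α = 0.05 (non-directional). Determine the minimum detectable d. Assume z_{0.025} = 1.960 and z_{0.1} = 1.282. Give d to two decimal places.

d_min ≈ 0.28

For two independent groups of n = 268 each: d_min = (z_{α/2} + z_β)·√(2/n).
z-sum = 1.960 + 1.282 = 3.242.
d_min = 3.242 × √(2/268) = 3.242 × 0.0864 = 0.280.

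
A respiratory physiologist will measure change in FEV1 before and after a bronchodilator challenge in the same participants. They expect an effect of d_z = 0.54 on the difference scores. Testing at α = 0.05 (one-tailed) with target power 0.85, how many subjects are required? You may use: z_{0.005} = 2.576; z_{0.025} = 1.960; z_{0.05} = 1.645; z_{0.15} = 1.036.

For a paired (one-sample on differences) test: n = ((z_{α} + z_β) / d)².
z_{α} + z_β = 1.645 + 1.036 = 2.681.
n = (2.681 / 0.54)² = 4.965² = 24.65.
Round up.

n = 25 pairs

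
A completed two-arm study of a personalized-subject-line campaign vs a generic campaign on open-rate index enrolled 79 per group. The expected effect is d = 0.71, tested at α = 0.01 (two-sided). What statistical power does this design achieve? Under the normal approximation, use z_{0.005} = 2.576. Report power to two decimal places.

power ≈ 0.97

For two equal groups, power = Φ(d·√(n/2) − z_{α/2}).
d·√(n/2) = 0.71 × √(79/2) = 0.71 × 6.285 = 4.462.
z_β = 4.462 − 2.576 = 1.886.
Power = Φ(1.886) = 0.970.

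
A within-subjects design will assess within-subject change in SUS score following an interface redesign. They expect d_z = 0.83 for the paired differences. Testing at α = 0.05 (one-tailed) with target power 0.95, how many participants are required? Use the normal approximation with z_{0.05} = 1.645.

For a paired (one-sample on differences) test: n = ((z_{α} + z_β) / d)².
z_{α} + z_β = 1.645 + 1.645 = 3.290.
n = (3.290 / 0.83)² = 3.964² = 15.71.
Round up.

n = 16 pairs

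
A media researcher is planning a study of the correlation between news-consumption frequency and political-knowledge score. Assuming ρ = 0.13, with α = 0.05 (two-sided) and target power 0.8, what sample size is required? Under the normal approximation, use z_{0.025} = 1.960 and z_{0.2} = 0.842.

Fisher's z: C = ½·ln((1+r)/(1−r)) = ½·ln(1.2989) = 0.1307.
n = ((z_{α/2} + z_β)/C)² + 3.
(1.960 + 0.842) / 0.1307 = 2.802 / 0.1307 = 21.438.
n = 21.438² + 3 = 459.61 + 3 = 462.6.
Round up.

n = 463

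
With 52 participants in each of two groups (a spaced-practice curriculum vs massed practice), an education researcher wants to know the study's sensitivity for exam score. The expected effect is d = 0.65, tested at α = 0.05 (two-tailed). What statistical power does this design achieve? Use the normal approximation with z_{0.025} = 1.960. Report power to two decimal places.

power ≈ 0.91

For two equal groups, power = Φ(d·√(n/2) − z_{α/2}).
d·√(n/2) = 0.65 × √(52/2) = 0.65 × 5.099 = 3.314.
z_β = 3.314 − 1.960 = 1.354.
Power = Φ(1.354) = 0.912.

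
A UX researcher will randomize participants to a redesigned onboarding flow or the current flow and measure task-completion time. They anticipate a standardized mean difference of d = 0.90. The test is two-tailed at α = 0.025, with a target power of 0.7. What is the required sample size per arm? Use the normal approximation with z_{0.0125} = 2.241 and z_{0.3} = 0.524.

n = 19 per group

For two independent groups with equal n: n = 2·((z_{α/2} + z_β) / d)².
z_{α/2} + z_β = 2.241 + 0.524 = 2.765.
n = 2 × (2.765 / 0.90)² = 2 × 3.072² = 2 × 9.44 = 18.9.
Round up to the next whole participant.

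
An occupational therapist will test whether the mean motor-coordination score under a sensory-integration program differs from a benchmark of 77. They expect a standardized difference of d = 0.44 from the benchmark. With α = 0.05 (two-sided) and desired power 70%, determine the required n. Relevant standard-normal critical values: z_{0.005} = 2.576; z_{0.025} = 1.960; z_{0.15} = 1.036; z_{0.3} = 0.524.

For a one-sample test: n = ((z_{α/2} + z_β) / d)².
z_{α/2} + z_β = 1.960 + 0.524 = 2.484.
n = (2.484 / 0.44)² = 5.645² = 31.87.
Round up.

n = 32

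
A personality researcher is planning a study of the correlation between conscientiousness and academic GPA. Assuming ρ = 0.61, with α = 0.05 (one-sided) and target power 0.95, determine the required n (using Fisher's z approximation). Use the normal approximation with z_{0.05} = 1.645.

n = 25

Fisher's z: C = ½·ln((1+r)/(1−r)) = ½·ln(4.1282) = 0.7089.
n = ((z_{α} + z_β)/C)² + 3.
(1.645 + 1.645) / 0.7089 = 3.290 / 0.7089 = 4.641.
n = 4.641² + 3 = 21.54 + 3 = 24.5.
Round up.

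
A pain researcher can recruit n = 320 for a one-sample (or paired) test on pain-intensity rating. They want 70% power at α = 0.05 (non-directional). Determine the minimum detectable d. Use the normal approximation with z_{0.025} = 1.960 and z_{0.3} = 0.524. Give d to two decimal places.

For a single sample (or paired design) of n = 320: d_min = (z_{α/2} + z_β)/√n.
z-sum = 1.960 + 0.524 = 2.484.
d_min = 2.484 / √320 = 2.484 / 17.889 = 0.139.

d_min ≈ 0.14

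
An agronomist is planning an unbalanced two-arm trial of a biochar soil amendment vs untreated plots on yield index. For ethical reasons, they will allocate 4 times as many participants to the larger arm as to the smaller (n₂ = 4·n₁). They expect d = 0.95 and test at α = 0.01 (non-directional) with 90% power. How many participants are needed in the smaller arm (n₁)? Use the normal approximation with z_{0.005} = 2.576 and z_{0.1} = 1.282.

n₁ = 21

With allocation ratio k = n₂/n₁ = 4, Var(x̄₁−x̄₂) = σ²(1/n₁ + 1/(k·n₁)) = σ²·(k+1)/(k·n₁).
So n₁ = (1 + 1/k)·((z_{α/2} + z_β)/d)² = 1.250 × (3.858/0.95)².
n₁ = 1.250 × 16.49 = 20.6.
Round up: n₁ = 21, giving n₂ = 4 × 21 = 84.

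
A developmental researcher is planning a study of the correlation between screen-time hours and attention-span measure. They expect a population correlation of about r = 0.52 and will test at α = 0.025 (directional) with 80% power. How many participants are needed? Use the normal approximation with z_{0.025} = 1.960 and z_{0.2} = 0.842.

Fisher's z: C = ½·ln((1+r)/(1−r)) = ½·ln(3.1667) = 0.5763.
n = ((z_{α} + z_β)/C)² + 3.
(1.960 + 0.842) / 0.5763 = 2.802 / 0.5763 = 4.862.
n = 4.862² + 3 = 23.64 + 3 = 26.6.
Round up.

n = 27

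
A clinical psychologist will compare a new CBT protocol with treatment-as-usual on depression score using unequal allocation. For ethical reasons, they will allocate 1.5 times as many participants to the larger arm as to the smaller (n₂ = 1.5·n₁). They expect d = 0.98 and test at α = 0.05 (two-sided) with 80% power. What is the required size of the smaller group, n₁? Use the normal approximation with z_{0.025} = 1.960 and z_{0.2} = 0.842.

With allocation ratio k = n₂/n₁ = 1.5, Var(x̄₁−x̄₂) = σ²(1/n₁ + 1/(k·n₁)) = σ²·(k+1)/(k·n₁).
So n₁ = (1 + 1/k)·((z_{α/2} + z_β)/d)² = 1.667 × (2.802/0.98)².
n₁ = 1.667 × 8.17 = 13.6.
Round up: n₁ = 14, giving n₂ = 1.5 × 14 = 21.

n₁ = 14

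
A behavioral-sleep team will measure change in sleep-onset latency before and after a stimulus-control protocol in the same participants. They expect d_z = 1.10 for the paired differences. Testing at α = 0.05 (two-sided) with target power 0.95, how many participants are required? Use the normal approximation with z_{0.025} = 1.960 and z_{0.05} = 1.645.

n = 11 pairs

For a paired (one-sample on differences) test: n = ((z_{α/2} + z_β) / d)².
z_{α/2} + z_β = 1.960 + 1.645 = 3.605.
n = (3.605 / 1.10)² = 3.277² = 10.74.
Round up.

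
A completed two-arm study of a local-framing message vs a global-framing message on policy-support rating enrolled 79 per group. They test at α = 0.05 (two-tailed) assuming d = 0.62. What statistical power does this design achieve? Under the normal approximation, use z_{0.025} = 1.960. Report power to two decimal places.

power ≈ 0.97

For two equal groups, power = Φ(d·√(n/2) − z_{α/2}).
d·√(n/2) = 0.62 × √(79/2) = 0.62 × 6.285 = 3.897.
z_β = 3.897 − 1.960 = 1.937.
Power = Φ(1.937) = 0.974.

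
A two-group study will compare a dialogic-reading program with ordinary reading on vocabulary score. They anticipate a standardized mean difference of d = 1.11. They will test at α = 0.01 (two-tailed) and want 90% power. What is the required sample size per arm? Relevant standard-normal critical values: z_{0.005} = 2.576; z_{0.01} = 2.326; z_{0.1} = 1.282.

For two independent groups with equal n: n = 2·((z_{α/2} + z_β) / d)².
z_{α/2} + z_β = 2.576 + 1.282 = 3.858.
n = 2 × (3.858 / 1.11)² = 2 × 3.476² = 2 × 12.08 = 24.2.
Round up to the next whole participant.

n = 25 per group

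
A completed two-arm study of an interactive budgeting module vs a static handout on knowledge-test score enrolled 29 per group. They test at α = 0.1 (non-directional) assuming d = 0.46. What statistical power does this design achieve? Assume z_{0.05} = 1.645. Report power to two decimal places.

For two equal groups, power = Φ(d·√(n/2) − z_{α/2}).
d·√(n/2) = 0.46 × √(29/2) = 0.46 × 3.808 = 1.752.
z_β = 1.752 − 1.645 = 0.107.
Power = Φ(0.107) = 0.542.

power ≈ 0.54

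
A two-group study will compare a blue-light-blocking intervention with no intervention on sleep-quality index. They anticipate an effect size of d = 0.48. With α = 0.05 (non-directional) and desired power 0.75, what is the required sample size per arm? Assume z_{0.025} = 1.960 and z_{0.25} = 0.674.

For two independent groups with equal n: n = 2·((z_{α/2} + z_β) / d)².
z_{α/2} + z_β = 1.960 + 0.674 = 2.634.
n = 2 × (2.634 / 0.48)² = 2 × 5.487² = 2 × 30.11 = 60.2.
Round up to the next whole participant.

n = 61 per group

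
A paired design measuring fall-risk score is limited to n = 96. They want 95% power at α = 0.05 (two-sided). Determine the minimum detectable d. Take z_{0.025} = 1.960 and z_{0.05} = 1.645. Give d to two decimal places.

d_min ≈ 0.37

For a single sample (or paired design) of n = 96: d_min = (z_{α/2} + z_β)/√n.
z-sum = 1.960 + 1.645 = 3.605.
d_min = 3.605 / √96 = 3.605 / 9.798 = 0.368.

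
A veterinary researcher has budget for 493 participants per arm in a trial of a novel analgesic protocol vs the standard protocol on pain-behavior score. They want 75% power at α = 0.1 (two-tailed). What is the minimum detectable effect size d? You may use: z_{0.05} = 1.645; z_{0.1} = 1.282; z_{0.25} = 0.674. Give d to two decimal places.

For two independent groups of n = 493 each: d_min = (z_{α/2} + z_β)·√(2/n).
z-sum = 1.645 + 0.674 = 2.319.
d_min = 2.319 × √(2/493) = 2.319 × 0.0637 = 0.148.

d_min ≈ 0.15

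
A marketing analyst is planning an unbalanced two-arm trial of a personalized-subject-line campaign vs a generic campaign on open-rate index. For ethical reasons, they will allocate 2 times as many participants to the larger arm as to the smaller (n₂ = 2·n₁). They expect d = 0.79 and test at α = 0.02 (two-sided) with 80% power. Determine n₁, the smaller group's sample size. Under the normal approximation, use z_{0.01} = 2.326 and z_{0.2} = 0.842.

With allocation ratio k = n₂/n₁ = 2, Var(x̄₁−x̄₂) = σ²(1/n₁ + 1/(k·n₁)) = σ²·(k+1)/(k·n₁).
So n₁ = (1 + 1/k)·((z_{α/2} + z_β)/d)² = 1.500 × (3.168/0.79)².
n₁ = 1.500 × 16.08 = 24.1.
Round up: n₁ = 25, giving n₂ = 2 × 25 = 50.

n₁ = 25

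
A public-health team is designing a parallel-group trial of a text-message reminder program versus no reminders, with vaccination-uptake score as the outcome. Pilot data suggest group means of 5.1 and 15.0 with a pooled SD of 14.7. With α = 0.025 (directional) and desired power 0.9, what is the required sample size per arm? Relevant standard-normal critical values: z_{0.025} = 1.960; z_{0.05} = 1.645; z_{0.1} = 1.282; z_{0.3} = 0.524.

n = 47 per group

Cohen's d = |M₁ − M₂| / SD_pooled = |5.1 − 15.0| / 14.7 = 9.9 / 14.7 = 0.673.
For two independent groups with equal n: n = 2·((z_{α} + z_β) / d)².
z_{α} + z_β = 1.960 + 1.282 = 3.242.
n = 2 × (3.242 / 0.673)² = 2 × 4.817² = 2 × 23.21 = 46.4.
Round up to the next whole participant.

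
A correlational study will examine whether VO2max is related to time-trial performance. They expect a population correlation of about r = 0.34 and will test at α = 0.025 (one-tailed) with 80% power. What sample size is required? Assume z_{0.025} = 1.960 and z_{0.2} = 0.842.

n = 66

Fisher's z: C = ½·ln((1+r)/(1−r)) = ½·ln(2.0303) = 0.3541.
n = ((z_{α} + z_β)/C)² + 3.
(1.960 + 0.842) / 0.3541 = 2.802 / 0.3541 = 7.913.
n = 7.913² + 3 = 62.62 + 3 = 65.6.
Round up.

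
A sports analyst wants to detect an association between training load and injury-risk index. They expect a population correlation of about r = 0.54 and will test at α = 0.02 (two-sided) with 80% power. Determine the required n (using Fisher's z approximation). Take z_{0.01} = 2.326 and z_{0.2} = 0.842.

n = 31

Fisher's z: C = ½·ln((1+r)/(1−r)) = ½·ln(3.3478) = 0.6042.
n = ((z_{α/2} + z_β)/C)² + 3.
(2.326 + 0.842) / 0.6042 = 3.168 / 0.6042 = 5.243.
n = 5.243² + 3 = 27.49 + 3 = 30.5.
Round up.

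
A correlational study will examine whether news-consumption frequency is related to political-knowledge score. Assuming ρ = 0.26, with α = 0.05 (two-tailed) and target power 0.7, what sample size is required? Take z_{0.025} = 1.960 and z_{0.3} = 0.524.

Fisher's z: C = ½·ln((1+r)/(1−r)) = ½·ln(1.7027) = 0.2661.
n = ((z_{α/2} + z_β)/C)² + 3.
(1.960 + 0.524) / 0.2661 = 2.484 / 0.2661 = 9.335.
n = 9.335² + 3 = 87.14 + 3 = 90.1.
Round up.

n = 91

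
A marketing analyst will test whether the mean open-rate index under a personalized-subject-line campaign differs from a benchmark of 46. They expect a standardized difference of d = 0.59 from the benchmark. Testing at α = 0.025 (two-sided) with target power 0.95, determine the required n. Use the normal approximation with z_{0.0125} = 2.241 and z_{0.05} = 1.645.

n = 44

For a one-sample test: n = ((z_{α/2} + z_β) / d)².
z_{α/2} + z_β = 2.241 + 1.645 = 3.886.
n = (3.886 / 0.59)² = 6.586² = 43.38.
Round up.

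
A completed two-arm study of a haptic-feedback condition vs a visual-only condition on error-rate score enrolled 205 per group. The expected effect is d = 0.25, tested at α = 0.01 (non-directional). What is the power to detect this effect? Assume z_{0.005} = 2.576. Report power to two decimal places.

For two equal groups, power = Φ(d·√(n/2) − z_{α/2}).
d·√(n/2) = 0.25 × √(205/2) = 0.25 × 10.124 = 2.531.
z_β = 2.531 − 2.576 = -0.045.
Power = Φ(-0.045) = 0.482.

power ≈ 0.48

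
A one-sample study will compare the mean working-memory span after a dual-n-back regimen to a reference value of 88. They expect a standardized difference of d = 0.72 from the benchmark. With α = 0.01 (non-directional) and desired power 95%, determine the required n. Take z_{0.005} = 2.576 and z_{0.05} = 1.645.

For a one-sample test: n = ((z_{α/2} + z_β) / d)².
z_{α/2} + z_β = 2.576 + 1.645 = 4.221.
n = (4.221 / 0.72)² = 5.863² = 34.37.
Round up.

n = 35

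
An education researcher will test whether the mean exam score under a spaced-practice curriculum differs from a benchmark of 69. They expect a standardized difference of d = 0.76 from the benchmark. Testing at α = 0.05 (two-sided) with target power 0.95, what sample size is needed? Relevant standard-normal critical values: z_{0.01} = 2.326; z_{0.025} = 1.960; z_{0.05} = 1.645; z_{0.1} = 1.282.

For a one-sample test: n = ((z_{α/2} + z_β) / d)².
z_{α/2} + z_β = 1.960 + 1.645 = 3.605.
n = (3.605 / 0.76)² = 4.743² = 22.50.
Round up.

n = 23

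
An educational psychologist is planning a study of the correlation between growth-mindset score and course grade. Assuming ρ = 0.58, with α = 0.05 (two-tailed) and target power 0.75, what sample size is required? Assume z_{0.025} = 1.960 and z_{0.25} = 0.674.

Fisher's z: C = ½·ln((1+r)/(1−r)) = ½·ln(3.7619) = 0.6625.
n = ((z_{α/2} + z_β)/C)² + 3.
(1.960 + 0.674) / 0.6625 = 2.634 / 0.6625 = 3.976.
n = 3.976² + 3 = 15.81 + 3 = 18.8.
Round up.

n = 19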